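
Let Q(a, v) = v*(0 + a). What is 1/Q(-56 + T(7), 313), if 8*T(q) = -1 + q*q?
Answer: -1/15650 ≈ -6.3898e-5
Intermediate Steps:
T(q) = -1/8 + q**2/8 (T(q) = (-1 + q*q)/8 = (-1 + q**2)/8 = -1/8 + q**2/8)
Q(a, v) = a*v (Q(a, v) = v*a = a*v)
1/Q(-56 + T(7), 313) = 1/((-56 + (-1/8 + (1/8)*7**2))*313) = 1/((-56 + (-1/8 + (1/8)*49))*313) = 1/((-56 + (-1/8 + 49/8))*313) = 1/((-56 + 6)*313) = 1/(-50*313) = 1/(-15650) = -1/15650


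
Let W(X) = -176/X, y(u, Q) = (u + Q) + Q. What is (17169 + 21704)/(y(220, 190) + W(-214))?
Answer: 4159411/64288 ≈ 64.700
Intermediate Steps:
y(u, Q) = u + 2*Q (y(u, Q) = (Q + u) + Q = u + 2*Q)
(17169 + 21704)/(y(220, 190) + W(-214)) = (17169 + 21704)/((220 + 2*190) - 176/(-214)) = 38873/((220 + 380) - 176*(-1/214)) = 38873/(600 + 88/107) = 38873/(64288/107) = 38873*(107/64288) = 4159411/64288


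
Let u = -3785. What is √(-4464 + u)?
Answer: I*√8249 ≈ 90.824*I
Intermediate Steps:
√(-4464 + u) = √(-4464 - 3785) = √(-8249) = I*√8249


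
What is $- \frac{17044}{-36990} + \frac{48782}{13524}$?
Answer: $\frac{169579103}{41687730} \approx 4.0678$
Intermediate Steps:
$- \frac{17044}{-36990} + \frac{48782}{13524} = \left(-17044\right) \left(- \frac{1}{36990}\right) + 48782 \cdot \frac{1}{13524} = \frac{8522}{18495} + \frac{24391}{6762} = \frac{169579103}{41687730}$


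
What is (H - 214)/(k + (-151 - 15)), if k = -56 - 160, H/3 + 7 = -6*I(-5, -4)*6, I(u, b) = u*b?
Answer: 2395/382 ≈ 6.2696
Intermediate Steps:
I(u, b) = b*u
H = -2181 (H = -21 + 3*(-(-24)*(-5)*6) = -21 + 3*(-6*20*6) = -21 + 3*(-120*6) = -21 + 3*(-720) = -21 - 2160 = -2181)
k = -216
(H - 214)/(k + (-151 - 15)) = (-2181 - 214)/(-216 + (-151 - 15)) = -2395/(-216 - 166) = -2395/(-382) = -2395*(-1/382) = 2395/382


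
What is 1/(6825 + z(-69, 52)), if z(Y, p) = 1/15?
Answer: 15/102376 ≈ 0.00014652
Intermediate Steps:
z(Y, p) = 1/15
1/(6825 + z(-69, 52)) = 1/(6825 + 1/15) = 1/(102376/15) = 15/102376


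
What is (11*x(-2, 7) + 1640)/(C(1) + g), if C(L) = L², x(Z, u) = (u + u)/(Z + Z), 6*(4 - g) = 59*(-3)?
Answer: 3203/69 ≈ 46.420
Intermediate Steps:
g = 67/2 (g = 4 - 59*(-3)/6 = 4 - ⅙*(-177) = 4 + 59/2 = 67/2 ≈ 33.500)
x(Z, u) = u/Z (x(Z, u) = (2*u)/((2*Z)) = (2*u)*(1/(2*Z)) = u/Z)
(11*x(-2, 7) + 1640)/(C(1) + g) = (11*(7/(-2)) + 1640)/(1² + 67/2) = (11*(7*(-½)) + 1640)/(1 + 67/2) = (11*(-7/2) + 1640)/(69/2) = (-77/2 + 1640)*(2/69) = (3203/2)*(2/69) = 3203/69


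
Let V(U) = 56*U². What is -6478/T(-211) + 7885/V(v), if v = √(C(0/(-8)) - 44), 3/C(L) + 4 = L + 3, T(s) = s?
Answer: 15386361/555352 ≈ 27.706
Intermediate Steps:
C(L) = 3/(-1 + L) (C(L) = 3/(-4 + (L + 3)) = 3/(-4 + (3 + L)) = 3/(-1 + L))
v = I*√47 (v = √(3/(-1 + 0/(-8)) - 44) = √(3/(-1 + 0*(-⅛)) - 44) = √(3/(-1 + 0) - 44) = √(3/(-1) - 44) = √(3*(-1) - 44) = √(-3 - 44) = √(-47) = I*√47 ≈ 6.8557*I)
-6478/T(-211) + 7885/V(v) = -6478/(-211) + 7885/((56*(I*√47)²)) = -6478*(-1/211) + 7885/((56*(-47))) = 6478/211 + 7885/(-2632) = 6478/211 + 7885*(-1/2632) = 6478/211 - 7885/2632 = 15386361/555352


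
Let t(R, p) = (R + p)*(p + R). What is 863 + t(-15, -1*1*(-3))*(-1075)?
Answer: -153937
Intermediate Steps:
t(R, p) = (R + p)**2 (t(R, p) = (R + p)*(R + p) = (R + p)**2)
863 + t(-15, -1*1*(-3))*(-1075) = 863 + (-15 - 1*1*(-3))**2*(-1075) = 863 + (-15 - 1*(-3))**2*(-1075) = 863 + (-15 + 3)**2*(-1075) = 863 + (-12)**2*(-1075) = 863 + 144*(-1075) = 863 - 154800 = -153937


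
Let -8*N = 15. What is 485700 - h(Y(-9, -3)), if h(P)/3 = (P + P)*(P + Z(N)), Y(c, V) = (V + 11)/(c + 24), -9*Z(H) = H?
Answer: 36427322/75 ≈ 4.8570e+5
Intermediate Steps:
N = -15/8 (N = -1/8*15 = -15/8 ≈ -1.8750)
Z(H) = -H/9
Y(c, V) = (11 + V)/(24 + c)
h(P) = 6*P*(5/24 + P) (h(P) = 3*((P + P)*(P - 1/9*(-15/8))) = 3*((2*P)*(P + 5/24)) = 3*((2*P)*(5/24 + P)) = 3*(2*P*(5/24 + P)) = 6*P*(5/24 + P))
485700 - h(Y(-9, -3)) = 485700 - (11 - 3)/(24 - 9)*(5 + 24*((11 - 3)/(24 - 9)))/4 = 485700 - 8/15*(5 + 24*(8/15))/4 = 485700 - (1/15)*8*(5 + 24*((1/15)*8))/4 = 485700 - 8*(5 + 24*(8/15))/(4*15) = 485700 - 8*(5 + 64/5)/(4*15) = 485700 - 8*89/(4*15*5) = 485700 - 1*178/75 = 485700 - 178/75 = 36427322/75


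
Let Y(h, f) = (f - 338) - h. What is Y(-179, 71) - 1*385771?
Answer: -385859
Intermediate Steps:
Y(h, f) = -338 + f - h (Y(h, f) = (-338 + f) - h = -338 + f - h)
Y(-179, 71) - 1*385771 = (-338 + 71 - 1*(-179)) - 1*385771 = (-338 + 71 + 179) - 385771 = -88 - 385771 = -385859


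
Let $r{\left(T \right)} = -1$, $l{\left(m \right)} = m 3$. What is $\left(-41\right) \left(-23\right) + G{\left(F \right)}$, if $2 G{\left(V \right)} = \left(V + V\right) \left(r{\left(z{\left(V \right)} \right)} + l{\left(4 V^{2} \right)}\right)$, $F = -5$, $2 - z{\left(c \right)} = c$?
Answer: $-552$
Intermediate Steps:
$l{\left(m \right)} = 3 m$
$z{\left(c \right)} = 2 - c$
$G{\left(V \right)} = V \left(-1 + 12 V^{2}\right)$ ($G{\left(V \right)} = \frac{\left(V + V\right) \left(-1 + 3 \cdot 4 V^{2}\right)}{2} = \frac{2 V \left(-1 + 12 V^{2}\right)}{2} = V \left(-1 + 12 V^{2}\right)$)
$\left(-41\right) \left(-23\right) + G{\left(F \right)} = \left(-41\right) \left(-23\right) + \left(\left(-1\right) \left(-5\right) + 12 \left(-5\right)^{3}\right) = 943 + \left(5 + 12 \left(-125\right)\right) = 943 + \left(5 - 1500\right) = 943 - 1495 = -552$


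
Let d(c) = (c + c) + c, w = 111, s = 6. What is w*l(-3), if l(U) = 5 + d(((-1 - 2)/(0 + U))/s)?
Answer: 1221/2 ≈ 610.50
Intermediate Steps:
d(c) = 3*c (d(c) = 2*c + c = 3*c)
l(U) = 5 - 3/(2*U) (l(U) = 5 + 3*(((-1 - 2)/(0 + U))/6) = 5 + 3*(-3/U*(⅙)) = 5 + 3*(-1/(2*U)) = 5 - 3/(2*U))
w*l(-3) = 111*(5 - 3/2/(-3)) = 111*(5 - 3/2*(-⅓)) = 111*(5 + ½) = 111*(11/2) = 1221/2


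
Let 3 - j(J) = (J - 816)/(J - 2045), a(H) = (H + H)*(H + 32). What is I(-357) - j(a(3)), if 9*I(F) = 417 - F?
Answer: 152911/1835 ≈ 83.330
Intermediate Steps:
a(H) = 2*H*(32 + H) (a(H) = (2*H)*(32 + H) = 2*H*(32 + H))
I(F) = 139/3 - F/9 (I(F) = (417 - F)/9 = 139/3 - F/9)
j(J) = 3 - (-816 + J)/(-2045 + J) (j(J) = 3 - (J - 816)/(J - 2045) = 3 - (-816 + J)/(-2045 + J))
I(-357) - j(a(3)) = (139/3 - 1/9*(-357)) - (-5319 + 2*(2*3*(32 + 3)))/(-2045 + 2*3*(32 + 3)) = (139/3 + 119/3) - (-5319 + 2*(2*3*35))/(-2045 + 2*3*35) = 86 - (-5319 + 2*210)/(-2045 + 210) = 86 - (-5319 + 420)/(-1835) = 86 - (-1)*(-4899)/1835 = 86 - 1*4899/1835 = 86 - 4899/1835 = 152911/1835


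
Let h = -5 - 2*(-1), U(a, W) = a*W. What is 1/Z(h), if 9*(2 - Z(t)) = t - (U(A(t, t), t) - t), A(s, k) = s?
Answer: 3/11 ≈ 0.27273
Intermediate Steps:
U(a, W) = W*a
h = -3 (h = -5 + 2 = -3)
Z(t) = 2 - 2*t/9 + t²/9 (Z(t) = 2 - (t - (t*t - t))/9 = 2 - (t - (t² - t))/9 = 2 - (t + (t - t²))/9 = 2 - (-t² + 2*t)/9 = 2 + (-2*t/9 + t²/9) = 2 - 2*t/9 + t²/9)
1/Z(h) = 1/(2 - 2/9*(-3) + (⅑)*(-3)²) = 1/(2 + ⅔ + (⅑)*9) = 1/(2 + ⅔ + 1) = 1/(11/3) = 3/11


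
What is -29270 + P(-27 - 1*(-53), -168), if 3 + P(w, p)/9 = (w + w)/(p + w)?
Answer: -2080321/71 ≈ -29300.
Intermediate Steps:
P(w, p) = -27 + 18*w/(p + w) (P(w, p) = -27 + 9*((w + w)/(p + w)) = -27 + 9*((2*w)/(p + w)) = -27 + 9*(2*w/(p + w)) = -27 + 18*w/(p + w))
-29270 + P(-27 - 1*(-53), -168) = -29270 + 9*(-(-27 - 1*(-53)) - 3*(-168))/(-168 + (-27 - 1*(-53))) = -29270 + 9*(-(-27 + 53) + 504)/(-168 + (-27 + 53)) = -29270 + 9*(-1*26 + 504)/(-168 + 26) = -29270 + 9*(-26 + 504)/(-142) = -29270 + 9*(-1/142)*478 = -29270 - 2151/71 = -2080321/71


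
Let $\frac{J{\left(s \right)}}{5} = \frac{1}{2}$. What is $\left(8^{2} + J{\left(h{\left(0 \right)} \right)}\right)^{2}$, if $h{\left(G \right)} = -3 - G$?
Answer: $\frac{17689}{4} \approx 4422.3$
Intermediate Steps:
$J{\left(s \right)} = \frac{5}{2}$
$\left(8^{2} + J{\left(h{\left(0 \right)} \right)}\right)^{2} = \left(8^{2} + \frac{5}{2}\right)^{2} = \left(64 + \frac{5}{2}\right)^{2} = \left(\frac{133}{2}\right)^{2} = \frac{17689}{4}$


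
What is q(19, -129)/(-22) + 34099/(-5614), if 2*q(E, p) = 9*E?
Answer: -1230175/123508 ≈ -9.9603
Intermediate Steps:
q(E, p) = 9*E/2 (q(E, p) = (9*E)/2 = 9*E/2)
q(19, -129)/(-22) + 34099/(-5614) = ((9/2)*19)/(-22) + 34099/(-5614) = (171/2)*(-1/22) + 34099*(-1/5614) = -171/44 - 34099/5614 = -1230175/123508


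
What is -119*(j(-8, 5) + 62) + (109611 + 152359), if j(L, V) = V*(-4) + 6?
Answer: 256258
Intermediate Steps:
j(L, V) = 6 - 4*V (j(L, V) = -4*V + 6 = 6 - 4*V)
-119*(j(-8, 5) + 62) + (109611 + 152359) = -119*((6 - 4*5) + 62) + (109611 + 152359) = -119*((6 - 20) + 62) + 261970 = -119*(-14 + 62) + 261970 = -119*48 + 261970 = -5712 + 261970 = 256258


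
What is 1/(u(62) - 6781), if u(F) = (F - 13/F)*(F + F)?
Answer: 1/881 ≈ 0.0011351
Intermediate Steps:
u(F) = 2*F*(F - 13/F) (u(F) = (F - 13/F)*(2*F) = 2*F*(F - 13/F))
1/(u(62) - 6781) = 1/((-26 + 2*62²) - 6781) = 1/((-26 + 2*3844) - 6781) = 1/((-26 + 7688) - 6781) = 1/(7662 - 6781) = 1/881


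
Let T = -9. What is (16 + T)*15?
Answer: 105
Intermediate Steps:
(16 + T)*15 = (16 - 9)*15 = 7*15 = 105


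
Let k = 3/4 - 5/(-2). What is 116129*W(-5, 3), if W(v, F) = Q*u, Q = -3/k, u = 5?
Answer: -535980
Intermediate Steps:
k = 13/4 (k = 3*(¼) - 5*(-½) = ¾ + 5/2 = 13/4 ≈ 3.2500)
Q = -12/13 (Q = -3/13/4 = -3*4/13 = -12/13 ≈ -0.92308)
W(v, F) = -60/13 (W(v, F) = -12/13*5 = -60/13)
116129*W(-5, 3) = 116129*(-60/13) = -535980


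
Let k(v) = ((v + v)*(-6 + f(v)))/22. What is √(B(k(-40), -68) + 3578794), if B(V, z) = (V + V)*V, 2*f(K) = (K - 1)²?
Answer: √2661482874/11 ≈ 4690.0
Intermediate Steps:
f(K) = (-1 + K)²/2 (f(K) = (K - 1)²/2 = (-1 + K)²/2)
k(v) = v*(-6 + (-1 + v)²/2)/11 (k(v) = ((v + v)*(-6 + (-1 + v)²/2))/22 = ((2*v)*(-6 + (-1 + v)²/2))*(1/22) = (2*v*(-6 + (-1 + v)²/2))*(1/22) = v*(-6 + (-1 + v)²/2)/11)
B(V, z) = 2*V² (B(V, z) = (2*V)*V = 2*V²)
√(B(k(-40), -68) + 3578794) = √(2*((1/22)*(-40)*(-12 + (-1 - 40)²))² + 3578794) = √(2*((1/22)*(-40)*(-12 + (-41)²))² + 3578794) = √(2*((1/22)*(-40)*(-12 + 1681))² + 3578794) = √(2*((1/22)*(-40)*1669)² + 3578794) = √(2*(-33380/11)² + 3578794) = √(2*(1114224400/121) + 3578794) = √(2228448800/121 + 3578794) = √(2661482874/121) = √2661482874/11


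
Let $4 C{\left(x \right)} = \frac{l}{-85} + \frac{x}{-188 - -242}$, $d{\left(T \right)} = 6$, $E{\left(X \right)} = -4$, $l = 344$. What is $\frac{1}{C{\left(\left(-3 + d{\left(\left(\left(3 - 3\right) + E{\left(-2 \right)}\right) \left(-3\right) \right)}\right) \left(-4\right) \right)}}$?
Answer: $- \frac{1530}{1633} \approx -0.93693$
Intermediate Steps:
$C{\left(x \right)} = - \frac{86}{85} + \frac{x}{216}$ ($C{\left(x \right)} = \frac{\frac{344}{-85} + \frac{x}{-188 - -242}}{4} = \frac{344 \left(- \frac{1}{85}\right) + \frac{x}{-188 + 242}}{4} = \frac{- \frac{344}{85} + \frac{x}{54}}{4} = - \frac{86}{85} + \frac{x}{216}$)
$\frac{1}{C{\left(\left(-3 + d{\left(\left(\left(3 - 3\right) + E{\left(-2 \right)}\right) \left(-3\right) \right)}\right) \left(-4\right) \right)}} = \frac{1}{- \frac{86}{85} + \frac{\left(-3 + 6\right) \left(-4\right)}{216}} = \frac{1}{- \frac{86}{85} + \frac{3 \left(-4\right)}{216}} = \frac{1}{- \frac{86}{85} + \frac{1}{216} \left(-12\right)} = \frac{1}{- \frac{86}{85} - \frac{1}{18}} = \frac{1}{- \frac{1633}{1530}} = - \frac{1530}{1633}$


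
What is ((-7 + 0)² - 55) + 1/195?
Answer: -1169/195 ≈ -5.9949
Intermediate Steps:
((-7 + 0)² - 55) + 1/195 = ((-7)² - 55) + 1/195 = (49 - 55) + 1/195 = -6 + 1/195 = -1169/195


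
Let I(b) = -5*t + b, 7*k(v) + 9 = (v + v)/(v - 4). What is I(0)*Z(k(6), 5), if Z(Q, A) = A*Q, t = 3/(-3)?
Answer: -75/7 ≈ -10.714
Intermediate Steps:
k(v) = -9/7 + 2*v/(7*(-4 + v)) (k(v) = -9/7 + ((v + v)/(v - 4))/7 = -9/7 + ((2*v)/(-4 + v))/7 = -9/7 + (2*v/(-4 + v))/7 = -9/7 + 2*v/(7*(-4 + v)))
t = -1 (t = 3*(-⅓) = -1)
I(b) = 5 + b (I(b) = -5*(-1) + b = 5 + b)
I(0)*Z(k(6), 5) = (5 + 0)*(5*((36/7 - 1*6)/(-4 + 6))) = 5*(5*((36/7 - 6)/2)) = 5*(5*((½)*(-6/7))) = 5*(5*(-3/7)) = 5*(-15/7) = -75/7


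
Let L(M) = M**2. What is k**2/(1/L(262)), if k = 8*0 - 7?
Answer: 3363556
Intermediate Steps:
k = -7 (k = 0 - 7 = -7)
k**2/(1/L(262)) = (-7)**2/(1/(262**2)) = 49/(1/68644) = 49*68644 = 3363556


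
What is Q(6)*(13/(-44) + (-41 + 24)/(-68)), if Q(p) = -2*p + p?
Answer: 3/11 ≈ 0.27273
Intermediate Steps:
Q(p) = -p
Q(6)*(13/(-44) + (-41 + 24)/(-68)) = (-1*6)*(13/(-44) + (-41 + 24)/(-68)) = -6*(13*(-1/44) - 17*(-1/68)) = -6*(-13/44 + ¼) = -6*(-1/22) = 3/11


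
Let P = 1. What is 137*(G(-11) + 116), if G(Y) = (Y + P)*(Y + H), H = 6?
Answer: 22742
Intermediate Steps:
G(Y) = (1 + Y)*(6 + Y) (G(Y) = (Y + 1)*(Y + 6) = (1 + Y)*(6 + Y))
137*(G(-11) + 116) = 137*((6 + (-11)**2 + 7*(-11)) + 116) = 137*((6 + 121 - 77) + 116) = 137*(50 + 116) = 137*166 = 22742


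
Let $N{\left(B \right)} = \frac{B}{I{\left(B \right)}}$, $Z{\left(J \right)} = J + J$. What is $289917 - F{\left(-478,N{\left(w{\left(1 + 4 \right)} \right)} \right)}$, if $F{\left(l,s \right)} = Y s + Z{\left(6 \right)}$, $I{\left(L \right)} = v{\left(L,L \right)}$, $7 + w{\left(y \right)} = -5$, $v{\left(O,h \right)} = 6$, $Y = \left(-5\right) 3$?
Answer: $289875$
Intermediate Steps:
$Y = -15$
$w{\left(y \right)} = -12$ ($w{\left(y \right)} = -7 - 5 = -12$)
$I{\left(L \right)} = 6$
$Z{\left(J \right)} = 2 J$
$N{\left(B \right)} = \frac{B}{6}$
$F{\left(l,s \right)} = 12 - 15 s$ ($F{\left(l,s \right)} = - 15 s + 2 \cdot 6 = - 15 s + 12 = 12 - 15 s$)
$289917 - F{\left(-478,N{\left(w{\left(1 + 4 \right)} \right)} \right)} = 289917 - \left(12 - 15 \cdot \frac{1}{6} \left(-12\right)\right) = 289917 - \left(12 - -30\right) = 289917 - \left(12 + 30\right) = 289917 - 42 = 289875$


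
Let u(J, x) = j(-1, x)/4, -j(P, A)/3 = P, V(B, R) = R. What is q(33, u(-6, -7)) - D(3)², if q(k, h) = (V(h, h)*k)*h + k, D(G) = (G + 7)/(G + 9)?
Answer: 7325/144 ≈ 50.868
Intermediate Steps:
D(G) = (7 + G)/(9 + G)
j(P, A) = -3*P
u(J, x) = ¾ (u(J, x) = -3*(-1)/4 = 3*(¼) = ¾)
q(k, h) = k + k*h² (q(k, h) = (h*k)*h + k = k*h² + k = k + k*h²)
q(33, u(-6, -7)) - D(3)² = 33*(1 + (¾)²) - ((7 + 3)/(9 + 3))² = 33*(1 + 9/16) - (10/12)² = 33*(25/16) - ((1/12)*10)² = 825/16 - (⅚)² = 825/16 - 1*25/36 = 825/16 - 25/36 = 7325/144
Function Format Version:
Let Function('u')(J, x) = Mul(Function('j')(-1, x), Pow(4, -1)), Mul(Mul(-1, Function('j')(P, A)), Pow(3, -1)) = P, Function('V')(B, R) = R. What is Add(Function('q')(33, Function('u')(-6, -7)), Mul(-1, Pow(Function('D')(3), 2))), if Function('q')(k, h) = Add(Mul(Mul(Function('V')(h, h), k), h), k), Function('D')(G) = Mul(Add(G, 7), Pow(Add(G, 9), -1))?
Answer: Rational(7325, 144) ≈ 50.868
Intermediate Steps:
Function('D')(G) = Mul(Pow(Add(9, G), -1), Add(7, G)) (Function('D')(G) = Mul(Add(7, G), Pow(Add(9, G), -1)) = Mul(Pow(Add(9, G), -1), Add(7, G)))
Function('j')(P, A) = Mul(-3, P)
Function('u')(J, x) = Rational(3, 4) (Function('u')(J, x) = Mul(Mul(-3, -1), Pow(4, -1)) = Mul(3, Rational(1, 4)) = Rational(3, 4))
Function('q')(k, h) = Add(k, Mul(k, Pow(h, 2))) (Function('q')(k, h) = Add(Mul(Mul(h, k), h), k) = Add(Mul(k, Pow(h, 2)), k) = Add(k, Mul(k, Pow(h, 2))))
Add(Function('q')(33, Function('u')(-6, -7)), Mul(-1, Pow(Function('D')(3), 2))) = Add(Mul(33, Add(1, Pow(Rational(3, 4), 2))), Mul(-1, Pow(Mul(Pow(Add(9, 3), -1), Add(7, 3)), 2))) = Add(Mul(33, Add(1, Rational(9, 16))), Mul(-1, Pow(Mul(Pow(12, -1), 10), 2))) = Add(Mul(33, Rational(25, 16)), Mul(-1, Pow(Mul(Rational(1, 12), 10), 2))) = Add(Rational(825, 16), Mul(-1, Pow(Rational(5, 6), 2))) = Add(Rational(825, 16), Mul(-1, Rational(25, 36))) = Add(Rational(825, 16), Rational(-25, 36)) = Rational(7325, 144)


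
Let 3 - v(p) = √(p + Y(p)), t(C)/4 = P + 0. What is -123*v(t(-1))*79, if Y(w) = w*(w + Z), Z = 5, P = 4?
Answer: -29151 + 38868*√22 ≈ 1.5316e+5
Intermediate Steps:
t(C) = 16 (t(C) = 4*(4 + 0) = 4*4 = 16)
Y(w) = w*(5 + w) (Y(w) = w*(w + 5) = w*(5 + w))
v(p) = 3 - √(p + p*(5 + p))
-123*v(t(-1))*79 = -123*(3 - √(16*(6 + 16)))*79 = -123*(3 - √(16*22))*79 = -123*(3 - √352)*79 = -123*(3 - 4*√22)*79 = (-369 + 492*√22)*79 = -29151 + 38868*√22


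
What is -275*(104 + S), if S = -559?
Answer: 125125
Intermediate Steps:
-275*(104 + S) = -275*(104 - 559) = -275*(-455) = 125125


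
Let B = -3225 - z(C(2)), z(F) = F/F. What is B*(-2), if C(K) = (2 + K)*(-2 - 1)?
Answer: 6452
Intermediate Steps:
C(K) = -6 - 3*K (C(K) = (2 + K)*(-3) = -6 - 3*K)
z(F) = 1
B = -3226 (B = -3225 - 1*1 = -3225 - 1 = -3226)
B*(-2) = -3226*(-2) = 6452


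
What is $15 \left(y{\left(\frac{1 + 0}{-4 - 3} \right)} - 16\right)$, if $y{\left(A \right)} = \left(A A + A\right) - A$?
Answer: $- \frac{11745}{49} \approx -239.69$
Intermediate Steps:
$y{\left(A \right)} = A^{2}$ ($y{\left(A \right)} = \left(A^{2} + A\right) - A = \left(A + A^{2}\right) - A = A^{2}$)
$15 \left(y{\left(\frac{1 + 0}{-4 - 3} \right)} - 16\right) = 15 \left(\left(\frac{1 + 0}{-4 - 3}\right)^{2} - 16\right) = 15 \left(\left(1 \frac{1}{-7}\right)^{2} - 16\right) = 15 \left(\left(1 \left(- \frac{1}{7}\right)\right)^{2} - 16\right) = 15 \left(\left(- \frac{1}{7}\right)^{2} - 16\right) = 15 \left(\frac{1}{49} - 16\right) = 15 \left(- \frac{783}{49}\right) = - \frac{11745}{49}$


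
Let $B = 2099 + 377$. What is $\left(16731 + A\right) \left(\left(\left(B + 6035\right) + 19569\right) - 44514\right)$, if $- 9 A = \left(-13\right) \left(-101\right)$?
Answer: $-272559716$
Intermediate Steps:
$B = 2476$
$A = - \frac{1313}{9}$ ($A = - \frac{\left(-13\right) \left(-101\right)}{9} = \left(- \frac{1}{9}\right) 1313 = - \frac{1313}{9} \approx -145.89$)
$\left(16731 + A\right) \left(\left(\left(B + 6035\right) + 19569\right) - 44514\right) = \left(16731 - \frac{1313}{9}\right) \left(\left(\left(2476 + 6035\right) + 19569\right) - 44514\right) = \frac{149266 \left(\left(8511 + 19569\right) - 44514\right)}{9} = \frac{149266 \left(28080 - 44514\right)}{9} = \frac{149266}{9} \left(-16434\right) = -272559716$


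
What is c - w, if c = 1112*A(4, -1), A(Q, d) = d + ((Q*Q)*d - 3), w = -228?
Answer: -22012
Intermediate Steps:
A(Q, d) = -3 + d + d*Q**2 (A(Q, d) = d + (Q**2*d - 3) = d + (d*Q**2 - 3) = d + (-3 + d*Q**2) = -3 + d + d*Q**2)
c = -22240 (c = 1112*(-3 - 1 - 1*4**2) = 1112*(-3 - 1 - 1*16) = 1112*(-3 - 1 - 16) = 1112*(-20) = -22240)
c - w = -22240 - 1*(-228) = -22240 + 228 = -22012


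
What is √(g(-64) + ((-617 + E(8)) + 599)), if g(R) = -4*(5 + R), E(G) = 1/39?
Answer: √331617/39 ≈ 14.766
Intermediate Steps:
E(G) = 1/39
g(R) = -20 - 4*R
√(g(-64) + ((-617 + E(8)) + 599)) = √((-20 - 4*(-64)) + ((-617 + 1/39) + 599)) = √((-20 + 256) + (-24062/39 + 599)) = √(236 - 701/39) = √(8503/39) = √331617/39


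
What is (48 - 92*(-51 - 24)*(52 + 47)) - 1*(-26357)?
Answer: 709505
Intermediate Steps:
(48 - 92*(-51 - 24)*(52 + 47)) - 1*(-26357) = (48 - (-6900)*99) + 26357 = (48 - 92*(-7425)) + 26357 = (48 + 683100) + 26357 = 683148 + 26357 = 709505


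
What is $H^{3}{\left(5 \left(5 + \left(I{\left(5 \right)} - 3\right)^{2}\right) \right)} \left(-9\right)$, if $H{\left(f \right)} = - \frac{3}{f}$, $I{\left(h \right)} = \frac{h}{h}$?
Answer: $\frac{1}{375} \approx 0.0026667$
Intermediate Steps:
$I{\left(h \right)} = 1$
$H^{3}{\left(5 \left(5 + \left(I{\left(5 \right)} - 3\right)^{2}\right) \right)} \left(-9\right) = \left(- \frac{3}{5 \left(5 + \left(1 - 3\right)^{2}\right)}\right)^{3} \left(-9\right) = \left(- \frac{3}{5 \left(5 + \left(-2\right)^{2}\right)}\right)^{3} \left(-9\right) = \left(- \frac{3}{5 \left(5 + 4\right)}\right)^{3} \left(-9\right) = \left(- \frac{3}{5 \cdot 9}\right)^{3} \left(-9\right) = \left(- \frac{3}{45}\right)^{3} \left(-9\right) = \left(\left(-3\right) \frac{1}{45}\right)^{3} \left(-9\right) = \left(- \frac{1}{15}\right)^{3} \left(-9\right) = \left(- \frac{1}{3375}\right) \left(-9\right) = \frac{1}{375}$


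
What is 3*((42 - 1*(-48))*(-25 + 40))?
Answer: 4050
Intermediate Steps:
3*((42 - 1*(-48))*(-25 + 40)) = 3*((42 + 48)*15) = 3*(90*15) = 3*1350 = 4050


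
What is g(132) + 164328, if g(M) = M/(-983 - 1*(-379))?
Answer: 24813495/151 ≈ 1.6433e+5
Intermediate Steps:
g(M) = -M/604 (g(M) = M/(-983 + 379) = M/(-604) = M*(-1/604) = -M/604)
g(132) + 164328 = -1/604*132 + 164328 = -33/151 + 164328 = 24813495/151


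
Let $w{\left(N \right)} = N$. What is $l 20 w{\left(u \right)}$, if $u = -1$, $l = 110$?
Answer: $-2200$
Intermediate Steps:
$l 20 w{\left(u \right)} = 110 \cdot 20 \left(-1\right) = 2200 \left(-1\right) = -2200$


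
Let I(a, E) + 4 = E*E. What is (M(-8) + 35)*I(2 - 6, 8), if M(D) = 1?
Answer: 2160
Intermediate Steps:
I(a, E) = -4 + E**2 (I(a, E) = -4 + E*E = -4 + E**2)
(M(-8) + 35)*I(2 - 6, 8) = (1 + 35)*(-4 + 8**2) = 36*(-4 + 64) = 36*60 = 2160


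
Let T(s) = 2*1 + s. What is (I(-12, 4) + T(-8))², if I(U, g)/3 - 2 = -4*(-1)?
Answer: 144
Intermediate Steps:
I(U, g) = 18 (I(U, g) = 6 + 3*(-4*(-1)) = 6 + 3*4 = 6 + 12 = 18)
T(s) = 2 + s
(I(-12, 4) + T(-8))² = (18 + (2 - 8))² = (18 - 6)² = 12² = 144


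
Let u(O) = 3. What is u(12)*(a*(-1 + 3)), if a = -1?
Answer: -6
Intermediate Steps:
u(12)*(a*(-1 + 3)) = 3*(-(-1 + 3)) = 3*(-1*2) = 3*(-2) = -6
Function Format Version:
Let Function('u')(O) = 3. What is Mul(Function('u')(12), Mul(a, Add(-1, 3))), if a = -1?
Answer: -6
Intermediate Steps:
Mul(Function('u')(12), Mul(a, Add(-1, 3))) = Mul(3, Mul(-1, Add(-1, 3))) = Mul(3, Mul(-1, 2)) = Mul(3, -2) = -6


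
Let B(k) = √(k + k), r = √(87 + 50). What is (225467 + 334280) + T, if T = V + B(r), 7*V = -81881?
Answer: 3836348/7 + √2*137^(¼) ≈ 5.4806e+5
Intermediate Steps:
r = √137 ≈ 11.705
B(k) = √2*√k (B(k) = √(2*k) = √2*√k)
V = -81881/7 (V = (⅐)*(-81881) = -81881/7 ≈ -11697.)
T = -81881/7 + √2*137^(¼) (T = -81881/7 + √2*√(√137) = -81881/7 + √2*137^(¼) ≈ -11692.)
(225467 + 334280) + T = (225467 + 334280) + (-81881/7 + √2*137^(¼)) = 559747 + (-81881/7 + √2*137^(¼)) = 3836348/7 + √2*137^(¼)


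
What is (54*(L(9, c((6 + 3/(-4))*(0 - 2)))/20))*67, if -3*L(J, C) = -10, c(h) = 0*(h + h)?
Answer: 603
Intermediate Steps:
c(h) = 0 (c(h) = 0*(2*h) = 0)
L(J, C) = 10/3 (L(J, C) = -⅓*(-10) = 10/3)
(54*(L(9, c((6 + 3/(-4))*(0 - 2)))/20))*67 = (54*((10/3)/20))*67 = (54*((10/3)*(1/20)))*67 = (54*(⅙))*67 = 9*67 = 603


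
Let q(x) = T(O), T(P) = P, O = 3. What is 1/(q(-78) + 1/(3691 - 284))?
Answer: 3407/10222 ≈ 0.33330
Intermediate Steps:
q(x) = 3
1/(q(-78) + 1/(3691 - 284)) = 1/(3 + 1/(3691 - 284)) = 1/(3 + 1/3407) = 1/(10222/3407) = 3407/10222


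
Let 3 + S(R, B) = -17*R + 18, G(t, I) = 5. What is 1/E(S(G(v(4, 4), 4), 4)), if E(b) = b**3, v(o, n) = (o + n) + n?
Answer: -1/343000 ≈ -2.9155e-6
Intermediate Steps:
v(o, n) = o + 2*n (v(o, n) = (n + o) + n = o + 2*n)
S(R, B) = 15 - 17*R (S(R, B) = -3 + (-17*R + 18) = -3 + (18 - 17*R) = 15 - 17*R)
1/E(S(G(v(4, 4), 4), 4)) = 1/((15 - 17*5)**3) = 1/((15 - 85)**3) = 1/((-70)**3) = 1/(-343000) = -1/343000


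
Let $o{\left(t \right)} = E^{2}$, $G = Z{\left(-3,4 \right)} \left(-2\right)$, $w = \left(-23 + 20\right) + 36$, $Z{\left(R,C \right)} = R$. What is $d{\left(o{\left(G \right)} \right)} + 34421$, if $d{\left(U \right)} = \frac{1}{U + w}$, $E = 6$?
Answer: $\frac{2375050}{69} \approx 34421.0$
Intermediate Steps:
$w = 33$ ($w = -3 + 36 = 33$)
$G = 6$ ($G = \left(-3\right) \left(-2\right) = 6$)
$o{\left(t \right)} = 36$ ($o{\left(t \right)} = 6^{2} = 36$)
$d{\left(U \right)} = \frac{1}{33 + U}$ ($d{\left(U \right)} = \frac{1}{U + 33} = \frac{1}{33 + U}$)
$d{\left(o{\left(G \right)} \right)} + 34421 = \frac{1}{33 + 36} + 34421 = \frac{1}{69} + 34421 = \frac{2375050}{69}$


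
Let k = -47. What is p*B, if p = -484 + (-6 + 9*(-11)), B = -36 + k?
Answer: 48887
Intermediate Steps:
B = -83 (B = -36 - 47 = -83)
p = -589 (p = -484 + (-6 - 99) = -484 - 105 = -589)
p*B = -589*(-83) = 48887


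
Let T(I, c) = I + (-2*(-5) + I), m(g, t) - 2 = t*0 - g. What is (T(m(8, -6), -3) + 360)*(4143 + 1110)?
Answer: 1880574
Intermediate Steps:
m(g, t) = 2 - g (m(g, t) = 2 + (t*0 - g) = 2 + (0 - g) = 2 - g)
T(I, c) = 10 + 2*I (T(I, c) = I + (10 + I) = 10 + 2*I)
(T(m(8, -6), -3) + 360)*(4143 + 1110) = ((10 + 2*(2 - 1*8)) + 360)*(4143 + 1110) = ((10 + 2*(2 - 8)) + 360)*5253 = ((10 + 2*(-6)) + 360)*5253 = ((10 - 12) + 360)*5253 = (-2 + 360)*5253 = 358*5253 = 1880574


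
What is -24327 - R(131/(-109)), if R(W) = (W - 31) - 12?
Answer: -2646825/109 ≈ -24283.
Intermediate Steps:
R(W) = -43 + W (R(W) = (-31 + W) - 12 = -43 + W)
-24327 - R(131/(-109)) = -24327 - (-43 + 131/(-109)) = -24327 - (-43 + 131*(-1/109)) = -24327 - (-43 - 131/109) = -24327 - 1*(-4818/109) = -24327 + 4818/109 = -2646825/109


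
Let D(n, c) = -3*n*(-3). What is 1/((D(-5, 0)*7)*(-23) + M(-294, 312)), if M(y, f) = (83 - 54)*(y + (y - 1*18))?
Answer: -1/10329 ≈ -9.6815e-5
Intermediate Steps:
M(y, f) = -522 + 58*y (M(y, f) = 29*(y + (y - 18)) = 29*(y + (-18 + y)) = 29*(-18 + 2*y) = -522 + 58*y)
D(n, c) = 9*n
1/((D(-5, 0)*7)*(-23) + M(-294, 312)) = 1/(((9*(-5))*7)*(-23) + (-522 + 58*(-294))) = 1/(-45*7*(-23) + (-522 - 17052)) = 1/(-315*(-23) - 17574) = 1/(7245 - 17574) = 1/(-10329) = -1/10329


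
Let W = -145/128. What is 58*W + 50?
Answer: -1005/64 ≈ -15.703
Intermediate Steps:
W = -145/128 (W = -145*1/128 = -145/128 ≈ -1.1328)
58*W + 50 = 58*(-145/128) + 50 = -4205/64 + 50 = -1005/64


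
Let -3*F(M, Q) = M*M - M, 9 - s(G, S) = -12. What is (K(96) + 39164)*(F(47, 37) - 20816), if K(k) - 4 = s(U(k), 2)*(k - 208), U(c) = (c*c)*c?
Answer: -792893920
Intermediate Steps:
U(c) = c³ (U(c) = c²*c = c³)
s(G, S) = 21 (s(G, S) = 9 - 1*(-12) = 9 + 12 = 21)
K(k) = -4364 + 21*k (K(k) = 4 + 21*(k - 208) = 4 + 21*(-208 + k) = 4 + (-4368 + 21*k) = -4364 + 21*k)
F(M, Q) = -M²/3 + M/3 (F(M, Q) = -(M*M - M)/3 = -(M² - M)/3 = -M²/3 + M/3)
(K(96) + 39164)*(F(47, 37) - 20816) = ((-4364 + 21*96) + 39164)*((⅓)*47*(1 - 1*47) - 20816) = ((-4364 + 2016) + 39164)*((⅓)*47*(1 - 47) - 20816) = (-2348 + 39164)*((⅓)*47*(-46) - 20816) = 36816*(-2162/3 - 20816) = 36816*(-64610/3) = -792893920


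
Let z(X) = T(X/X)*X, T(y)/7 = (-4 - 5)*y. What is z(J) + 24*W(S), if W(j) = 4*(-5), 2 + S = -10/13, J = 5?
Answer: -795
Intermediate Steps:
T(y) = -63*y (T(y) = 7*((-4 - 5)*y) = 7*(-9*y) = -63*y)
z(X) = -63*X (z(X) = (-63*X/X)*X = (-63*1)*X = -63*X)
S = -36/13 (S = -2 - 10/13 = -36/13 ≈ -2.7692)
W(j) = -20
z(J) + 24*W(S) = -63*5 + 24*(-20) = -315 - 480 = -795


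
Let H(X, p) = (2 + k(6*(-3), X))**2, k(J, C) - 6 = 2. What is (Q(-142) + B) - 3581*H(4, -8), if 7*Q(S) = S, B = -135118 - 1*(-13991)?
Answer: -3354731/7 ≈ -4.7925e+5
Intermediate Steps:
k(J, C) = 8 (k(J, C) = 6 + 2 = 8)
H(X, p) = 100 (H(X, p) = (2 + 8)**2 = 10**2 = 100)
B = -121127 (B = -135118 + 13991 = -121127)
Q(S) = S/7
(Q(-142) + B) - 3581*H(4, -8) = ((1/7)*(-142) - 121127) - 3581*100 = (-142/7 - 121127) - 358100 = -848031/7 - 358100 = -3354731/7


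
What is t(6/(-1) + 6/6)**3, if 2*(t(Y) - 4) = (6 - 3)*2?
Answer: 343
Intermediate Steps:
t(Y) = 7 (t(Y) = 4 + ((6 - 3)*2)/2 = 4 + (3*2)/2 = 4 + (1/2)*6 = 4 + 3 = 7)
t(6/(-1) + 6/6)**3 = 7**3 = 343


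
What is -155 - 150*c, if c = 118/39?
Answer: -7915/13 ≈ -608.85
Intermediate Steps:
c = 118/39 (c = 118*(1/39) = 118/39 ≈ 3.0256)
-155 - 150*c = -155 - 150*118/39 = -155 - 5900/13 = -7915/13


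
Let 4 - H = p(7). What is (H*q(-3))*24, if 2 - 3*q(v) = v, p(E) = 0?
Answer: 160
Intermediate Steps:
H = 4 (H = 4 - 1*0 = 4 + 0 = 4)
q(v) = ⅔ - v/3
(H*q(-3))*24 = (4*(⅔ - ⅓*(-3)))*24 = (4*(⅔ + 1))*24 = (4*(5/3))*24 = (20/3)*24 = 160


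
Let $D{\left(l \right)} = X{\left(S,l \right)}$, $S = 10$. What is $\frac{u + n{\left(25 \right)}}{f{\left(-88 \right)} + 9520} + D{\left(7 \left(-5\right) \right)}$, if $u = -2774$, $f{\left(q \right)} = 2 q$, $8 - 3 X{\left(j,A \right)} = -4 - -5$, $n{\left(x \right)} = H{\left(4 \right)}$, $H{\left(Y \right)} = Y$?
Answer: $\frac{28549}{14016} \approx 2.0369$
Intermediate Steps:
$n{\left(x \right)} = 4$
$X{\left(j,A \right)} = \frac{7}{3}$ ($X{\left(j,A \right)} = \frac{8}{3} - \frac{-4 - -5}{3} = \frac{8}{3} - \frac{-4 + 5}{3} = \frac{8}{3} - \frac{1}{3} = \frac{7}{3}$)
$D{\left(l \right)} = \frac{7}{3}$
$\frac{u + n{\left(25 \right)}}{f{\left(-88 \right)} + 9520} + D{\left(7 \left(-5\right) \right)} = \frac{-2774 + 4}{2 \left(-88\right) + 9520} + \frac{7}{3} = - \frac{2770}{-176 + 9520} + \frac{7}{3} = - \frac{2770}{9344} + \frac{7}{3} = \left(-2770\right) \frac{1}{9344} + \frac{7}{3} = - \frac{1385}{4672} + \frac{7}{3} = \frac{28549}{14016}$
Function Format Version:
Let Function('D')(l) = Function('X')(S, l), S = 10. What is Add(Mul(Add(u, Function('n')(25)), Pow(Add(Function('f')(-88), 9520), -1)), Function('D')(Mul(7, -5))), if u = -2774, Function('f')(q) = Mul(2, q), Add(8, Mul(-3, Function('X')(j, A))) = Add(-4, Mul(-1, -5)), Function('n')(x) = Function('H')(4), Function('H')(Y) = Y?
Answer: Rational(28549, 14016) ≈ 2.0369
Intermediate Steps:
Function('n')(x) = 4
Function('X')(j, A) = Rational(7, 3) (Function('X')(j, A) = Add(Rational(8, 3), Mul(Rational(-1, 3), Add(-4, Mul(-1, -5)))) = Add(Rational(8, 3), Mul(Rational(-1, 3), Add(-4, 5))) = Add(Rational(8, 3), Mul(Rational(-1, 3), 1)) = Add(Rational(8, 3), Rational(-1, 3)) = Rational(7, 3))
Function('D')(l) = Rational(7, 3)
Add(Mul(Add(u, Function('n')(25)), Pow(Add(Function('f')(-88), 9520), -1)), Function('D')(Mul(7, -5))) = Add(Mul(Add(-2774, 4), Pow(Add(Mul(2, -88), 9520), -1)), Rational(7, 3)) = Add(Mul(-2770, Pow(Add(-176, 9520), -1)), Rational(7, 3)) = Add(Mul(-2770, Pow(9344, -1)), Rational(7, 3)) = Add(Mul(-2770, Rational(1, 9344)), Rational(7, 3)) = Add(Rational(-1385, 4672), Rational(7, 3)) = Rational(28549, 14016)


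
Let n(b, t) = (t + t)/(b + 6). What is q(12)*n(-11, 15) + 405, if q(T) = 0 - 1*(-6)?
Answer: 369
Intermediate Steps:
n(b, t) = 2*t/(6 + b) (n(b, t) = (2*t)/(6 + b) = 2*t/(6 + b))
q(T) = 6 (q(T) = 0 + 6 = 6)
q(12)*n(-11, 15) + 405 = 6*(2*15/(6 - 11)) + 405 = 6*(2*15/(-5)) + 405 = 6*(2*15*(-⅕)) + 405 = 6*(-6) + 405 = -36 + 405 = 369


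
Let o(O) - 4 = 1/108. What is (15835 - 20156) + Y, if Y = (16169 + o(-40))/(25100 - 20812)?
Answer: -1999325699/463104 ≈ -4317.2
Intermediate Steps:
o(O) = 433/108 (o(O) = 4 + 1/108 = 433/108)
Y = 1746685/463104 (Y = (16169 + 433/108)/(25100 - 20812) = (1746685/108)/4288 = (1746685/108)*(1/4288) = 1746685/463104 ≈ 3.7717)
(15835 - 20156) + Y = (15835 - 20156) + 1746685/463104 = -4321 + 1746685/463104 = -1999325699/463104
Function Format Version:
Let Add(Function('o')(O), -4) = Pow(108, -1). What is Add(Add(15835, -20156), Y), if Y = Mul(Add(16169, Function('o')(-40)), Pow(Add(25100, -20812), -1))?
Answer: Rational(-1999325699, 463104) ≈ -4317.2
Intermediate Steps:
Function('o')(O) = Rational(433, 108) (Function('o')(O) = Add(4, Pow(108, -1)) = Add(4, Rational(1, 108)) = Rational(433, 108))
Y = Rational(1746685, 463104) (Y = Mul(Add(16169, Rational(433, 108)), Pow(Add(25100, -20812), -1)) = Mul(Rational(1746685, 108), Pow(4288, -1)) = Mul(Rational(1746685, 108), Rational(1, 4288)) = Rational(1746685, 463104) ≈ 3.7717)
Add(Add(15835, -20156), Y) = Add(Add(15835, -20156), Rational(1746685, 463104)) = Add(-4321, Rational(1746685, 463104)) = Rational(-1999325699, 463104)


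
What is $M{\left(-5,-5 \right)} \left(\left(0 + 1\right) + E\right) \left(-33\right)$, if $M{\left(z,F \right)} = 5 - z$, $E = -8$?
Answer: $2310$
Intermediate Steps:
$M{\left(-5,-5 \right)} \left(\left(0 + 1\right) + E\right) \left(-33\right) = \left(5 - -5\right) \left(\left(0 + 1\right) - 8\right) \left(-33\right) = \left(5 + 5\right) \left(1 - 8\right) \left(-33\right) = 10 \left(-7\right) \left(-33\right) = \left(-70\right) \left(-33\right) = 2310$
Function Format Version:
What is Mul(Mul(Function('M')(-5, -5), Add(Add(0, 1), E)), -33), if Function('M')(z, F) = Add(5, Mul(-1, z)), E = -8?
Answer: 2310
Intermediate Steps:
Mul(Mul(Function('M')(-5, -5), Add(Add(0, 1), E)), -33) = Mul(Mul(Add(5, Mul(-1, -5)), Add(Add(0, 1), -8)), -33) = Mul(Mul(Add(5, 5), Add(1, -8)), -33) = Mul(Mul(10, -7), -33) = Mul(-70, -33) = 2310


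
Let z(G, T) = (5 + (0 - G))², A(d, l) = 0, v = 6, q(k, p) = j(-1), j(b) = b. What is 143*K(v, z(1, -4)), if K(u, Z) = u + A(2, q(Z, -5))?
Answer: 858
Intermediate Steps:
q(k, p) = -1
z(G, T) = (5 - G)²
K(u, Z) = u (K(u, Z) = u + 0 = u)
143*K(v, z(1, -4)) = 143*6 = 858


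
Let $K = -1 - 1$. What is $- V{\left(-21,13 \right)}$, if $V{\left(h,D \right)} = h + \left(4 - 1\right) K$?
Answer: $27$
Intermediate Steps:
$K = -2$ ($K = -1 - 1 = -2$)
$V{\left(h,D \right)} = -6 + h$ ($V{\left(h,D \right)} = h + \left(4 - 1\right) \left(-2\right) = h + 3 \left(-2\right) = h - 6 = -6 + h$)
$- V{\left(-21,13 \right)} = - (-6 - 21) = \left(-1\right) \left(-27\right) = 27$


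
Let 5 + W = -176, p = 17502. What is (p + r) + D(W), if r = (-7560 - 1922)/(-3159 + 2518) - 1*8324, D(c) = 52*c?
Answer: -140512/641 ≈ -219.21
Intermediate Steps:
W = -181 (W = -5 - 176 = -181)
r = -5326202/641 (r = -9482/(-641) - 8324 = -9482*(-1/641) - 8324 = 9482/641 - 8324 = -5326202/641 ≈ -8309.2)
(p + r) + D(W) = (17502 - 5326202/641) + 52*(-181) = 5892580/641 - 9412 = -140512/641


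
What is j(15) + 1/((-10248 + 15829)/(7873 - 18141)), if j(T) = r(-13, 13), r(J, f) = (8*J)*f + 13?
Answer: -7483227/5581 ≈ -1340.8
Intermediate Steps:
r(J, f) = 13 + 8*J*f (r(J, f) = 8*J*f + 13 = 13 + 8*J*f)
j(T) = -1339 (j(T) = 13 + 8*(-13)*13 = 13 - 1352 = -1339)
j(15) + 1/((-10248 + 15829)/(7873 - 18141)) = -1339 + 1/((-10248 + 15829)/(7873 - 18141)) = -1339 + 1/(5581/(-10268)) = -1339 + 1/(5581*(-1/10268)) = -1339 + 1/(-5581/10268) = -1339 - 10268/5581 = -7483227/5581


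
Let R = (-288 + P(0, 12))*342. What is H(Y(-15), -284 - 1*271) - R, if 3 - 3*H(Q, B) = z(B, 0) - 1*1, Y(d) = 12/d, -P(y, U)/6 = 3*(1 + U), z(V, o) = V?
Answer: 536131/3 ≈ 1.7871e+5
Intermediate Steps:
P(y, U) = -18 - 18*U (P(y, U) = -18*(1 + U) = -6*(3 + 3*U) = -18 - 18*U)
H(Q, B) = 4/3 - B/3 (H(Q, B) = 1 - (B - 1*1)/3 = 1 - (B - 1)/3 = 1 - (-1 + B)/3 = 1 + (⅓ - B/3) = 4/3 - B/3)
R = -178524 (R = (-288 + (-18 - 18*12))*342 = (-288 + (-18 - 216))*342 = (-288 - 234)*342 = -522*342 = -178524)
H(Y(-15), -284 - 1*271) - R = (4/3 - (-284 - 1*271)/3) - 1*(-178524) = (4/3 - (-284 - 271)/3) + 178524 = (4/3 - ⅓*(-555)) + 178524 = (4/3 + 185) + 178524 = 559/3 + 178524 = 536131/3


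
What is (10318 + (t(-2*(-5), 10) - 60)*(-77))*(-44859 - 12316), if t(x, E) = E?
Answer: -810055400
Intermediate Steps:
(10318 + (t(-2*(-5), 10) - 60)*(-77))*(-44859 - 12316) = (10318 + (10 - 60)*(-77))*(-44859 - 12316) = (10318 - 50*(-77))*(-57175) = (10318 + 3850)*(-57175) = 14168*(-57175) = -810055400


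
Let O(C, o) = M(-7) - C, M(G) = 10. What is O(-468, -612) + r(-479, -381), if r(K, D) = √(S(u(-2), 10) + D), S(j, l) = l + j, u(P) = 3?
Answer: 478 + 4*I*√23 ≈ 478.0 + 19.183*I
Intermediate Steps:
S(j, l) = j + l
O(C, o) = 10 - C
r(K, D) = √(13 + D) (r(K, D) = √((3 + 10) + D) = √(13 + D))
O(-468, -612) + r(-479, -381) = (10 - 1*(-468)) + √(13 - 381) = (10 + 468) + √(-368) = 478 + 4*I*√23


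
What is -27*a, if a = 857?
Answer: -23139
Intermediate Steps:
-27*a = -27*857 = -23139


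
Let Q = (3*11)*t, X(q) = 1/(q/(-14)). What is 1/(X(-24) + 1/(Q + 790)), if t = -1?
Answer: 9084/5311 ≈ 1.7104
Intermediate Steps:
X(q) = -14/q (X(q) = 1/(q*(-1/14)) = 1/(-q/14) = -14/q)
Q = -33 (Q = (3*11)*(-1) = 33*(-1) = -33)
1/(X(-24) + 1/(Q + 790)) = 1/(-14/(-24) + 1/(-33 + 790)) = 1/(-14*(-1/24) + 1/757) = 1/(7/12 + 1/757) = 1/(5311/9084) = 9084/5311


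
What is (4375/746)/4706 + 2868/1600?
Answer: 629726173/351067600 ≈ 1.7937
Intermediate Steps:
(4375/746)/4706 + 2868/1600 = (4375*(1/746))*(1/4706) + 2868*(1/1600) = (4375/746)*(1/4706) + 717/400 = 4375/3510676 + 717/400 = 629726173/351067600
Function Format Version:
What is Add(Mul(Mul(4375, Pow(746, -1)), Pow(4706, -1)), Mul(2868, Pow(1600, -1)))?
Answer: Rational(629726173, 351067600) ≈ 1.7937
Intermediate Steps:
Add(Mul(Mul(4375, Pow(746, -1)), Pow(4706, -1)), Mul(2868, Pow(1600, -1))) = Add(Mul(Mul(4375, Rational(1, 746)), Rational(1, 4706)), Mul(2868, Rational(1, 1600))) = Add(Mul(Rational(4375, 746), Rational(1, 4706)), Rational(717, 400)) = Add(Rational(4375, 3510676), Rational(717, 400)) = Rational(629726173, 351067600)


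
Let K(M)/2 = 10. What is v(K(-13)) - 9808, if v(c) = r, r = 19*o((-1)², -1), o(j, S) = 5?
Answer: -9713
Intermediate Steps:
K(M) = 20 (K(M) = 2*10 = 20)
r = 95 (r = 19*5 = 95)
v(c) = 95
v(K(-13)) - 9808 = 95 - 9808 = -9713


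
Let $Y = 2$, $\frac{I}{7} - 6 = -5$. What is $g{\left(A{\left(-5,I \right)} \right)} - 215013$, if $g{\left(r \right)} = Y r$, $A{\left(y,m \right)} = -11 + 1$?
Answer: $-215033$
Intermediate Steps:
$I = 7$ ($I = 42 + 7 \left(-5\right) = 42 - 35 = 7$)
$A{\left(y,m \right)} = -10$
$g{\left(r \right)} = 2 r$
$g{\left(A{\left(-5,I \right)} \right)} - 215013 = 2 \left(-10\right) - 215013 = -20 - 215013 = -215033$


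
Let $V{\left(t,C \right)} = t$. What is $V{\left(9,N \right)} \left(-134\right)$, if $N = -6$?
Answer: $-1206$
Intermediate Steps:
$V{\left(9,N \right)} \left(-134\right) = 9 \left(-134\right) = -1206$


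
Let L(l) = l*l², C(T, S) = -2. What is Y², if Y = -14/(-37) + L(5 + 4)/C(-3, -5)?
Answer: 726033025/5476 ≈ 1.3258e+5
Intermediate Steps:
L(l) = l³
Y = -26945/74 (Y = -14/(-37) + (5 + 4)³/(-2) = -14*(-1/37) + 9³*(-½) = 14/37 + 729*(-½) = 14/37 - 729/2 = -26945/74 ≈ -364.12)
Y² = (-26945/74)² = 726033025/5476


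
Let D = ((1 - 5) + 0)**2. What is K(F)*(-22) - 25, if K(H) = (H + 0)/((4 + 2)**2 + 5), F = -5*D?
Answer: 735/41 ≈ 17.927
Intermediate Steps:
D = 16 (D = (-4 + 0)**2 = (-4)**2 = 16)
F = -80 (F = -5*16 = -80)
K(H) = H/41 (K(H) = H/(6**2 + 5) = H/(36 + 5) = H/41)
K(F)*(-22) - 25 = ((1/41)*(-80))*(-22) - 25 = -80/41*(-22) - 25 = 1760/41 - 25 = 735/41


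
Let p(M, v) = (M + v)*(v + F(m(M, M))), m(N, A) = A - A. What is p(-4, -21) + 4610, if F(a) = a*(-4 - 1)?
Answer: 5135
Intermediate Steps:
m(N, A) = 0
F(a) = -5*a (F(a) = a*(-5) = -5*a)
p(M, v) = v*(M + v) (p(M, v) = (M + v)*(v - 5*0) = (M + v)*(v + 0) = (M + v)*v = v*(M + v))
p(-4, -21) + 4610 = -21*(-4 - 21) + 4610 = -21*(-25) + 4610 = 525 + 4610 = 5135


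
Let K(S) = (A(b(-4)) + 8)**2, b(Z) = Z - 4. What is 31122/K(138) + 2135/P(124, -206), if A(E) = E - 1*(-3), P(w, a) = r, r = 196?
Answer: 97129/28 ≈ 3468.9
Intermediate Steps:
b(Z) = -4 + Z
P(w, a) = 196
A(E) = 3 + E (A(E) = E + 3 = 3 + E)
K(S) = 9 (K(S) = ((3 + (-4 - 4)) + 8)**2 = ((3 - 8) + 8)**2 = (-5 + 8)**2 = 3**2 = 9)
31122/K(138) + 2135/P(124, -206) = 31122/9 + 2135/196 = 31122*(1/9) + 2135*(1/196) = 3458 + 305/28 = 97129/28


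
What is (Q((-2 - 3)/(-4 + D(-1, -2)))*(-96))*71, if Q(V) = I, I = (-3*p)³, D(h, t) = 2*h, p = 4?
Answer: 11778048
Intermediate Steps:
I = -1728 (I = (-3*4)³ = (-12)³ = -1728)
Q(V) = -1728
(Q((-2 - 3)/(-4 + D(-1, -2)))*(-96))*71 = -1728*(-96)*71 = 165888*71 = 11778048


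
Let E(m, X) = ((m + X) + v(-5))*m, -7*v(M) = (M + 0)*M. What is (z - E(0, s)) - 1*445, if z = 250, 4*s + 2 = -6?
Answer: -195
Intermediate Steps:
s = -2 (s = -1/2 + (1/4)*(-6) = -1/2 - 3/2 = -2)
v(M) = -M**2/7 (v(M) = -(M + 0)*M/7 = -M*M/7 = -M**2/7)
E(m, X) = m*(-25/7 + X + m) (E(m, X) = ((m + X) - 1/7*(-5)**2)*m = ((X + m) - 1/7*25)*m = ((X + m) - 25/7)*m = (-25/7 + X + m)*m = m*(-25/7 + X + m))
(z - E(0, s)) - 1*445 = (250 - 0*(-25 + 7*(-2) + 7*0)/7) - 1*445 = (250 - 0*(-25 - 14 + 0)/7) - 445 = (250 - 0*(-39)/7) - 445 = (250 - 1*0) - 445 = (250 + 0) - 445 = 250 - 445 = -195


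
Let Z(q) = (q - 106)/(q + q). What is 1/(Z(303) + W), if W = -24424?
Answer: -606/14800747 ≈ -4.0944e-5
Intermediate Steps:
Z(q) = (-106 + q)/(2*q) (Z(q) = (-106 + q)/((2*q)) = (-106 + q)*(1/(2*q)) = (-106 + q)/(2*q))
1/(Z(303) + W) = 1/((1/2)*(-106 + 303)/303 - 24424) = 1/((1/2)*(1/303)*197 - 24424) = 1/(197/606 - 24424) = 1/(-14800747/606) = -606/14800747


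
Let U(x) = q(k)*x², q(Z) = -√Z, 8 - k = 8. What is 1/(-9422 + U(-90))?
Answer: -1/9422 ≈ -0.00010613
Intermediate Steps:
k = 0 (k = 8 - 1*8 = 8 - 8 = 0)
U(x) = 0 (U(x) = (-√0)*x² = (-1*0)*x² = 0*x² = 0)
1/(-9422 + U(-90)) = 1/(-9422 + 0) = 1/(-9422) = -1/9422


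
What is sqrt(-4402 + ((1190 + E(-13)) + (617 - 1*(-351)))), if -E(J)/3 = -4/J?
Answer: 16*I*sqrt(1482)/13 ≈ 47.381*I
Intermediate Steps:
E(J) = 12/J (E(J) = -(-12)/J = 12/J)
sqrt(-4402 + ((1190 + E(-13)) + (617 - 1*(-351)))) = sqrt(-4402 + ((1190 + 12/(-13)) + (617 - 1*(-351)))) = sqrt(-4402 + ((1190 + 12*(-1/13)) + (617 + 351))) = sqrt(-4402 + ((1190 - 12/13) + 968)) = sqrt(-4402 + (15458/13 + 968)) = sqrt(-4402 + 28042/13) = sqrt(-29184/13) = 16*I*sqrt(1482)/13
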